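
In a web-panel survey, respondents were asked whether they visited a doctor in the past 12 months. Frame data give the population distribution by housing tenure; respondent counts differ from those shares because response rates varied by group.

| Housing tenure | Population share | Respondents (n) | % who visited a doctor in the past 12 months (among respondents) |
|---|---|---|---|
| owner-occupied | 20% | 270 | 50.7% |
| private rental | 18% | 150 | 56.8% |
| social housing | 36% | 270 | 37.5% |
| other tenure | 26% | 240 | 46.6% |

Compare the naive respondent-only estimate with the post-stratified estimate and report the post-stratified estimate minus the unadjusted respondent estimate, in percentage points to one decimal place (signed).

Without adjustment, the pooled respondent share is:
  (270/930)×50.7 + (150/930)×56.8 + (270/930)×37.5 + (240/930)×46.6 = 46.7935%
Reweighting by population housing tenure shares:
  0.2×50.7 + 0.18×56.8 + 0.36×37.5 + 0.26×46.6 = 45.98%
Difference = 45.98 − 46.7935 = -0.8135 pp.

-0.8 percentage points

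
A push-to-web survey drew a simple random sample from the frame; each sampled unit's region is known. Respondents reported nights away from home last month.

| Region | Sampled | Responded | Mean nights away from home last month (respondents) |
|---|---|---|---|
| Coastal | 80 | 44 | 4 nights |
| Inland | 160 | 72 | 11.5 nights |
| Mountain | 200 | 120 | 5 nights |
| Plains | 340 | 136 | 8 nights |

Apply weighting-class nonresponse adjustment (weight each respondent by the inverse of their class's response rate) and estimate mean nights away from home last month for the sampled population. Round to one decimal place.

Class response rates: Coastal 44/80 = 55%, Inland 72/160 = 45%, Mountain 120/200 = 60%, Plains 136/340 = 40%.
With weight = n_sampled/n_responded per class, the weighted class total is n_sampled:
  Coastal: 80 × 4 = 320
  Inland: 160 × 11.5 = 1840
  Mountain: 200 × 5 = 1000
  Plains: 340 × 8 = 2720
Adjusted estimate = 5880 / 780 = 7.53846 → 7.5.

7.5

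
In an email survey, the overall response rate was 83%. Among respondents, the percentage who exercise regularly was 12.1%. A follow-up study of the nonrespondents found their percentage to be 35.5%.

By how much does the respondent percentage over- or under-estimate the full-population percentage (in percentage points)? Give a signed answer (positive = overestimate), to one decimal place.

Nonresponse fraction = 1 − 0.83 = 0.17.
Bias = (nonresponse fraction) × (respondent percentage − nonrespondent percentage)
     = 0.17 × (12.1 − 35.5) = 0.17 × -23.4 = -3.978.

-4.0 percentage points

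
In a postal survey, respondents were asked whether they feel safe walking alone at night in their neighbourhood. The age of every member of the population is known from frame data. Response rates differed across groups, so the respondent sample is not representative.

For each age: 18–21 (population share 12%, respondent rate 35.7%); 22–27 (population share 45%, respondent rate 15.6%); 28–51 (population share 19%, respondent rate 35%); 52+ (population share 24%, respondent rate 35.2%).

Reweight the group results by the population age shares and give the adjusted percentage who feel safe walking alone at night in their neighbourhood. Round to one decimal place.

Post-stratification weights by population share, not respondent share:
  18–21: 0.12 × 35.7 = 4.284
  22–27: 0.45 × 15.6 = 7.02
  28–51: 0.19 × 35 = 6.65
  52+: 0.24 × 35.2 = 8.448
Post-stratified estimate = 26.402 → 26.4%.

26.4%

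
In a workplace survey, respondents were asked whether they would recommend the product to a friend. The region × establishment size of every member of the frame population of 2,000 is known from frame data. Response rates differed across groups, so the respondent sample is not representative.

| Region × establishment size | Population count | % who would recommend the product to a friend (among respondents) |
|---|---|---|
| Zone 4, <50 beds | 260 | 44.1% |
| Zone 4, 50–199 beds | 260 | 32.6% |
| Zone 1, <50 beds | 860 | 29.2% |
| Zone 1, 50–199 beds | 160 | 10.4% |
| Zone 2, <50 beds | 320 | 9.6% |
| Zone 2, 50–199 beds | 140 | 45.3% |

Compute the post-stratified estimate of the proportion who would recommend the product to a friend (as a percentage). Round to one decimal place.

Each cell contributes population-share × respondent value:
  Zone 4, <50 beds: (260/2,000) × 44.1 = 5.733
  Zone 4, 50–199 beds: (260/2,000) × 32.6 = 4.238
  Zone 1, <50 beds: (860/2,000) × 29.2 = 12.556
  Zone 1, 50–199 beds: (160/2,000) × 10.4 = 0.832
  Zone 2, <50 beds: (320/2,000) × 9.6 = 1.536
  Zone 2, 50–199 beds: (140/2,000) × 45.3 = 3.171
Post-stratified estimate = 28.066 → 28.1%.

28.1%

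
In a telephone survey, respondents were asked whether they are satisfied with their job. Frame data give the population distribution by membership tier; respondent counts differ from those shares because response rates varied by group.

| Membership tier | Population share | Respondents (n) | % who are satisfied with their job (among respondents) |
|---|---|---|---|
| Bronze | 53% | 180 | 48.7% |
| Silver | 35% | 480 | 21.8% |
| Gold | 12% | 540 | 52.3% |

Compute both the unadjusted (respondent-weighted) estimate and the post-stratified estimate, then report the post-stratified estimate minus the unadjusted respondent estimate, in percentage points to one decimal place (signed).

+0.2 percentage points

Naive respondent-only estimate (weights = respondent counts):
  (180/1200)×48.7 + (480/1200)×21.8 + (540/1200)×52.3 = 39.56%
Post-stratified estimate weights by population shares:
  0.53×48.7 + 0.35×21.8 + 0.12×52.3 = 39.717%
Difference = 39.717 − 39.56 = 0.157 pp.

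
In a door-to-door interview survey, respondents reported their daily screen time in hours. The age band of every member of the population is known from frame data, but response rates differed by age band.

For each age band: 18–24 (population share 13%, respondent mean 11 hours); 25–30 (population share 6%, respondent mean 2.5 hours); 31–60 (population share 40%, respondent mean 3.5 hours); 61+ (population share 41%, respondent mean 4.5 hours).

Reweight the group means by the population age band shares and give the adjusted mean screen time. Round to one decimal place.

Post-stratification weights by population share, not respondent share:
  18–24: 0.13 × 11 = 1.43
  25–30: 0.06 × 2.5 = 0.15
  31–60: 0.4 × 3.5 = 1.4
  61+: 0.41 × 4.5 = 1.845
Post-stratified estimate = 4.825 → 4.8.

4.8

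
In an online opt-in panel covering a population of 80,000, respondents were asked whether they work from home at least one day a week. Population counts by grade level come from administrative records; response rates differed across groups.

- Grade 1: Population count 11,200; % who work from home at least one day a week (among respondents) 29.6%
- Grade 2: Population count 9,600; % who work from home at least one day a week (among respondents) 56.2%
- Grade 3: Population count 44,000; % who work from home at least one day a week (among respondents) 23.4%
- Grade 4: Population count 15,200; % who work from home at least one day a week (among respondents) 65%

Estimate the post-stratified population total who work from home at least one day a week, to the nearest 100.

Each cell contributes its population count × the respondent rate:
  Grade 1: 11,200 × 29.6% = 3315.2
  Grade 2: 9,600 × 56.2% = 5395.2
  Grade 3: 44,000 × 23.4% = 10,296
  Grade 4: 15,200 × 65% = 9880
Estimated total = 28886.4 → 28,900.

28,900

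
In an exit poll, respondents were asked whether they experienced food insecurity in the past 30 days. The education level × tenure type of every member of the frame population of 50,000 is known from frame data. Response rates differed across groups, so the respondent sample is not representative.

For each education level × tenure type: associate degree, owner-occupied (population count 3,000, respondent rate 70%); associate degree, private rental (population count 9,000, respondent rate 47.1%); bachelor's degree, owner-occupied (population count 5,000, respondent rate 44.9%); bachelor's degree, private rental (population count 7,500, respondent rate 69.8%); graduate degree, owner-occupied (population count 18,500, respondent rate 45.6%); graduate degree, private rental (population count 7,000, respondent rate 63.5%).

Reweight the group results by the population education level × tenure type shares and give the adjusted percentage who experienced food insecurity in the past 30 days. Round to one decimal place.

Each cell contributes population-share × respondent value:
  associate degree, owner-occupied: (3,000/50,000) × 70 = 4.2
  associate degree, private rental: (9,000/50,000) × 47.1 = 8.478
  bachelor's degree, owner-occupied: (5,000/50,000) × 44.9 = 4.49
  bachelor's degree, private rental: (7,500/50,000) × 69.8 = 10.47
  graduate degree, owner-occupied: (18,500/50,000) × 45.6 = 16.872
  graduate degree, private rental: (7,000/50,000) × 63.5 = 8.89
Post-stratified estimate = 53.4 → 53.4%.

53.4%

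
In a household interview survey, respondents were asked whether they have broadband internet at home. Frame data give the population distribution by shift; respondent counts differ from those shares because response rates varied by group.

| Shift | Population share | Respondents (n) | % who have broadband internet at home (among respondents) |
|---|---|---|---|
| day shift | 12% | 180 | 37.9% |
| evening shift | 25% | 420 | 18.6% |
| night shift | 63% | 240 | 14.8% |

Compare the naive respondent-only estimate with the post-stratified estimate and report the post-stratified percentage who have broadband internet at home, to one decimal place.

18.5%

Without adjustment, the pooled respondent share is:
  (180/840)×37.9 + (420/840)×18.6 + (240/840)×14.8 = 21.65%
Post-stratifying to population shares instead:
  0.12×37.9 + 0.25×18.6 + 0.63×14.8 = 18.522%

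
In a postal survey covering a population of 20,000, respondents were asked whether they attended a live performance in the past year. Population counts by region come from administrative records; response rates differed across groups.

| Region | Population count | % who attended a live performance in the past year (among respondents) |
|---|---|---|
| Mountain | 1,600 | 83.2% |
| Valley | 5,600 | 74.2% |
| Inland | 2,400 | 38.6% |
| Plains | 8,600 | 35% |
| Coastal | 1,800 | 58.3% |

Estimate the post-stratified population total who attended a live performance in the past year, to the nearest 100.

10,500

Estimated count per cell = population count × respondent percentage:
  Mountain: 1,600 × 83.2% = 1331.2
  Valley: 5,600 × 74.2% = 4155.2
  Inland: 2,400 × 38.6% = 926.4
  Plains: 8,600 × 35% = 3010
  Coastal: 1,800 × 58.3% = 1049.4
Estimated total = 10472.2 → 10,500.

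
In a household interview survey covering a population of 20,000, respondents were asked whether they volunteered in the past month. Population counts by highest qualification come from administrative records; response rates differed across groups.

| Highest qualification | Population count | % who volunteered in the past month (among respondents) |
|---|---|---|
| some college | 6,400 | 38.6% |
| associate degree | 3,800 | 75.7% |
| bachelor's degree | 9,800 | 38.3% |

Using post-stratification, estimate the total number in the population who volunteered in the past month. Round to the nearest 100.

9,100

Apply each group's respondent rate to its population count:
  some college: 6,400 × 38.6% = 2470.4
  associate degree: 3,800 × 75.7% = 2876.6
  bachelor's degree: 9,800 × 38.3% = 3753.4
Estimated total = 9100.4 → 9,100.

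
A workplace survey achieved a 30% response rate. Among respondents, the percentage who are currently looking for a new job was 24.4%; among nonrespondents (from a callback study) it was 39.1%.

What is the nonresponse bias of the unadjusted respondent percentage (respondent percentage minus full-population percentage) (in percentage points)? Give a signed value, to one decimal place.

-10.3 percentage points

Nonresponse fraction = 1 − 0.3 = 0.7.
Bias = (nonresponse fraction) × (respondent percentage − nonrespondent percentage)
     = 0.7 × (24.4 − 39.1) = 0.7 × -14.7 = -10.29.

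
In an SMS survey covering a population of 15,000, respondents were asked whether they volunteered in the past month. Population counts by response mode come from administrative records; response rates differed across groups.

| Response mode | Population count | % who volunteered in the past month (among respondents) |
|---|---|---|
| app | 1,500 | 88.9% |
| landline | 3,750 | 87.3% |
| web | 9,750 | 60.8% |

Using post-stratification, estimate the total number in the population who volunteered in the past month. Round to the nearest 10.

Each cell contributes its population count × the respondent rate:
  app: 1,500 × 88.9% = 1333.5
  landline: 3,750 × 87.3% = 3273.75
  web: 9,750 × 60.8% = 5928
Estimated total = 10535.2 → 10,540.

10,540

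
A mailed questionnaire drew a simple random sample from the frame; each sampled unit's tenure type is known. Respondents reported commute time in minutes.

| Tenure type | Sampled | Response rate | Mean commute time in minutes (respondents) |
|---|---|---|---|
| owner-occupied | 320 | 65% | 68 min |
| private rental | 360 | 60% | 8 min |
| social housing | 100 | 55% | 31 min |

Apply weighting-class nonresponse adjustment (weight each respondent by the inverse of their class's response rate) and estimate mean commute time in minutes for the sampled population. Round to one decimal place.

With weight = n_sampled/n_responded per class, the weighted class total is n_sampled:
  owner-occupied: 320 × 68 = 21,760
  private rental: 360 × 8 = 2880
  social housing: 100 × 31 = 3100
Adjusted estimate = 27,740 / 780 = 35.5641 → 35.6.

35.6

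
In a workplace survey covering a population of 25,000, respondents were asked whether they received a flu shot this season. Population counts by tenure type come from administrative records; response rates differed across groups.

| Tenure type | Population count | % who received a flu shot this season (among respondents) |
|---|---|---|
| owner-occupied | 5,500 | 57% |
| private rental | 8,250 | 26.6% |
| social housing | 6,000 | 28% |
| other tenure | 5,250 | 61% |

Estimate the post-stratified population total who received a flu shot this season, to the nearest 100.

Apply each group's respondent rate to its population count:
  owner-occupied: 5,500 × 57% = 3135
  private rental: 8,250 × 26.6% = 2194.5
  social housing: 6,000 × 28% = 1680
  other tenure: 5,250 × 61% = 3202.5
Estimated total = 10,212 → 10,200.

10,200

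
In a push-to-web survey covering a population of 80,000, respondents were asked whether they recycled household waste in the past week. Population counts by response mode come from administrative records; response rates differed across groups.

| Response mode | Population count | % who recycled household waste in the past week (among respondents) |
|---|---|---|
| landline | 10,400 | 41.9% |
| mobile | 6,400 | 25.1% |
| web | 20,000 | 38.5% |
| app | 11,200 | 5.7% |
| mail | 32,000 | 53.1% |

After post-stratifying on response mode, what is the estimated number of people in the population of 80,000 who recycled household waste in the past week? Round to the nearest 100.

31,300

Apply each group's respondent rate to its population count:
  landline: 10,400 × 41.9% = 4357.6
  mobile: 6,400 × 25.1% = 1606.4
  web: 20,000 × 38.5% = 7700
  app: 11,200 × 5.7% = 638.4
  mail: 32,000 × 53.1% = 16,992
Estimated total = 31294.4 → 31,300.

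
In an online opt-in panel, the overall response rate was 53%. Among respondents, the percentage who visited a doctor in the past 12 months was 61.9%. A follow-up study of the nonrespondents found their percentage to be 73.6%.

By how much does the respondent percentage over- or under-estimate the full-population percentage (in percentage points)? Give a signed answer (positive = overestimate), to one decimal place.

Nonresponse fraction = 1 − 0.53 = 0.47.
Bias = (nonresponse fraction) × (respondent percentage − nonrespondent percentage)
     = 0.47 × (61.9 − 73.6) = 0.47 × -11.7 = -5.499.

-5.5 percentage points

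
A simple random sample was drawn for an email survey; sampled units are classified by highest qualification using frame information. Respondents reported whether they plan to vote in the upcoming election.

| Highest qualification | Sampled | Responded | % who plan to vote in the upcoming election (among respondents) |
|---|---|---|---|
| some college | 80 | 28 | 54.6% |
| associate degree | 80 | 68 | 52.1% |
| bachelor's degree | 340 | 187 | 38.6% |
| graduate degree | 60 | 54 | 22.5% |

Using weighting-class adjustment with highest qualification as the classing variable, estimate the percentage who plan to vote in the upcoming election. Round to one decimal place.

41.1%

Response rates by class: some college 28/80 = 35%, associate degree 68/80 = 85%, bachelor's degree 187/340 = 55%, graduate degree 54/60 = 90%.
Inverse-response-rate weighting restores each class to its sampled count, so class totals weight by n_sampled:
  some college: 80 × 54.6 = 4368
  associate degree: 80 × 52.1 = 4168
  bachelor's degree: 340 × 38.6 = 13,124
  graduate degree: 60 × 22.5 = 1350
Adjusted estimate = 23,010 / 560 = 41.0893 → 41.1%.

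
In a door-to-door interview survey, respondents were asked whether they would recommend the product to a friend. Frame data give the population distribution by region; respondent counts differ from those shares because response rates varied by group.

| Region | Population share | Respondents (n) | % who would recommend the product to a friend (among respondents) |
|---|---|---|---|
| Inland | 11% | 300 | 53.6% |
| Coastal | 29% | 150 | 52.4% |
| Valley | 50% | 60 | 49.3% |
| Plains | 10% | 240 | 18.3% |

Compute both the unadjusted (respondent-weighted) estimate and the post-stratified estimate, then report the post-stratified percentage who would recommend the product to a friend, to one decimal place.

Naive respondent-only estimate (weights = respondent counts):
  (300/750)×53.6 + (150/750)×52.4 + (60/750)×49.3 + (240/750)×18.3 = 41.72%
Post-stratified estimate weights by population shares:
  0.11×53.6 + 0.29×52.4 + 0.5×49.3 + 0.1×18.3 = 47.572%

47.6%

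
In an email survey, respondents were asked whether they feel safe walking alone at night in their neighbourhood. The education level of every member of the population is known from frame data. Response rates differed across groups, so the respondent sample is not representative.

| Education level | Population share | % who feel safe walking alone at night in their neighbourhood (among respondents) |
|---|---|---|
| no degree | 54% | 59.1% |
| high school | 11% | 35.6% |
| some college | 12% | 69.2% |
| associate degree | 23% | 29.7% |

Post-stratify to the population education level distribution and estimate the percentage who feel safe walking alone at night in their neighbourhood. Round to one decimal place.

Reweight to the known education level distribution:
  no degree: 0.54 × 59.1 = 31.914
  high school: 0.11 × 35.6 = 3.916
  some college: 0.12 × 69.2 = 8.304
  associate degree: 0.23 × 29.7 = 6.831
Post-stratified estimate = 50.965 → 51.0%.

51.0%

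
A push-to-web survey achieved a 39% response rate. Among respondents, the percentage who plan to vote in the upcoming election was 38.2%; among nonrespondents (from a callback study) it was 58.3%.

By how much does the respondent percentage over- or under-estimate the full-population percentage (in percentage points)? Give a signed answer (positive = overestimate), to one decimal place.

Nonresponse fraction = 1 − 0.39 = 0.61.
Bias = (nonresponse fraction) × (respondent percentage − nonrespondent percentage)
     = 0.61 × (38.2 − 58.3) = 0.61 × -20.1 = -12.261.

-12.3 percentage points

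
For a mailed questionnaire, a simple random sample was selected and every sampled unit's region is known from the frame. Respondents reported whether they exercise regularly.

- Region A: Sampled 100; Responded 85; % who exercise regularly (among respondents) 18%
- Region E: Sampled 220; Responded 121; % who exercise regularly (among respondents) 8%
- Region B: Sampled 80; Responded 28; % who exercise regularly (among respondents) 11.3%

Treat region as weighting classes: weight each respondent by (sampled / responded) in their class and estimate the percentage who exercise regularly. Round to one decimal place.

11.2%

Response rates by class: Region A 85/100 = 85%, Region E 121/220 = 55%, Region B 28/80 = 35%.
Each respondent's weight = sampled/responded in their class; summing within a class gives n_sampled, so:
  Region A: 100 × 18 = 1800
  Region E: 220 × 8 = 1760
  Region B: 80 × 11.3 = 904
Adjusted estimate = 4464 / 400 = 11.16 → 11.2%.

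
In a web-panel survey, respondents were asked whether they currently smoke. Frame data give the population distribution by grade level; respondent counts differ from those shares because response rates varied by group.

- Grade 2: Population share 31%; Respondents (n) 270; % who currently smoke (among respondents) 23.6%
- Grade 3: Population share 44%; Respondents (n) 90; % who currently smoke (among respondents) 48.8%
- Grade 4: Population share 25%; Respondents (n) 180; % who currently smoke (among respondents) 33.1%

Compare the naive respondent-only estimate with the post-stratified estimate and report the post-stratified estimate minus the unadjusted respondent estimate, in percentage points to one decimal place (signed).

+6.1 percentage points

Without adjustment, the pooled respondent share is:
  (270/540)×23.6 + (90/540)×48.8 + (180/540)×33.1 = 30.9667%
Post-stratified estimate weights by population shares:
  0.31×23.6 + 0.44×48.8 + 0.25×33.1 = 37.063%
Difference = 37.063 − 30.9667 = 6.0963 pp.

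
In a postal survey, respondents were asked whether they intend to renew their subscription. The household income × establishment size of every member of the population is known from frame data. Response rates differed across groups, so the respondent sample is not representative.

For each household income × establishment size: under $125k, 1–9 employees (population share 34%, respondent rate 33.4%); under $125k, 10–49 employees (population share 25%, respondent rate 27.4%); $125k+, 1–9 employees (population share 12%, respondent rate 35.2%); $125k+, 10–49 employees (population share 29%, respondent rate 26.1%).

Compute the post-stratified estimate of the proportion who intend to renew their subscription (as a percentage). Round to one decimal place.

30.0%

Weight each group's respondent value by its population share:
  under $125k, 1–9 employees: 0.34 × 33.4 = 11.356
  under $125k, 10–49 employees: 0.25 × 27.4 = 6.85
  $125k+, 1–9 employees: 0.12 × 35.2 = 4.224
  $125k+, 10–49 employees: 0.29 × 26.1 = 7.569
Post-stratified estimate = 29.999 → 30.0%.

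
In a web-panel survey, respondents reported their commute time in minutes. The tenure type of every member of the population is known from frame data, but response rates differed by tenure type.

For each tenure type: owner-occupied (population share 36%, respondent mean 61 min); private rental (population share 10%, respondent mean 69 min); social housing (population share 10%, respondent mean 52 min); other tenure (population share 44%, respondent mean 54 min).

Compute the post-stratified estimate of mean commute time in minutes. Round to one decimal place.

57.8

Post-stratification weights by population share, not respondent share:
  owner-occupied: 0.36 × 61 = 21.96
  private rental: 0.1 × 69 = 6.9
  social housing: 0.1 × 52 = 5.2
  other tenure: 0.44 × 54 = 23.76
Post-stratified estimate = 57.82 → 57.8.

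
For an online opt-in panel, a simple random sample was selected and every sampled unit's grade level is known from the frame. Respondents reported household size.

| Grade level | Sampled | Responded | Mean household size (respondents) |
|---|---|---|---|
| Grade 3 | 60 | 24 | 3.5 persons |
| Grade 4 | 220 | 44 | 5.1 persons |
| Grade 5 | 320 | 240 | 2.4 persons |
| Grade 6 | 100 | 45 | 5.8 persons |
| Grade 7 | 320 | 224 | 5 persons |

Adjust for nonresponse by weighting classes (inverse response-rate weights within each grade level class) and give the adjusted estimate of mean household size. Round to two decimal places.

4.20

Class response rates: Grade 3 24/60 = 40%, Grade 4 44/220 = 20%, Grade 5 240/320 = 75%, Grade 6 45/100 = 45%, Grade 7 224/320 = 70%.
Each respondent's weight = sampled/responded in their class; summing within a class gives n_sampled, so:
  Grade 3: 60 × 3.5 = 210
  Grade 4: 220 × 5.1 = 1122
  Grade 5: 320 × 2.4 = 768
  Grade 6: 100 × 5.8 = 580
  Grade 7: 320 × 5 = 1600
Adjusted estimate = 4280 / 1,020 = 4.19608 → 4.20.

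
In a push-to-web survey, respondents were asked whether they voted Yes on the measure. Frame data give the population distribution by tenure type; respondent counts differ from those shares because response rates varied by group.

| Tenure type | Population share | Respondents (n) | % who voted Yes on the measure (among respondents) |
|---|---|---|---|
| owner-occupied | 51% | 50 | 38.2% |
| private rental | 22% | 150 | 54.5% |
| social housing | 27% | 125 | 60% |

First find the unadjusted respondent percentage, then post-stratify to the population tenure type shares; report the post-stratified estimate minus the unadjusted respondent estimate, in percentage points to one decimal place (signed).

Unadjusted (pooled respondent) estimate weights by respondent counts:
  (50/325)×38.2 + (150/325)×54.5 + (125/325)×60 = 54.1077%
Post-stratifying to population shares instead:
  0.51×38.2 + 0.22×54.5 + 0.27×60 = 47.672%
Difference = 47.672 − 54.1077 = -6.4357 pp.

-6.4 percentage points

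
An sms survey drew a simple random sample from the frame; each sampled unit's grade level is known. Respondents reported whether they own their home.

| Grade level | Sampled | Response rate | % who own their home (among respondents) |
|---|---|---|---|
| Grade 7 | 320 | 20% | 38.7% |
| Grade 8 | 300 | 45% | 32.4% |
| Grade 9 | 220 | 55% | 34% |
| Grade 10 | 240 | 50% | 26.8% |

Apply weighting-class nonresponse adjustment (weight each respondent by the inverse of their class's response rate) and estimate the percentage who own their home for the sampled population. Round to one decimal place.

33.3%

Inverse-response-rate weighting restores each class to its sampled count, so class totals weight by n_sampled:
  Grade 7: 320 × 38.7 = 12,384
  Grade 8: 300 × 32.4 = 9720
  Grade 9: 220 × 34 = 7480
  Grade 10: 240 × 26.8 = 6432
Adjusted estimate = 36,016 / 1,080 = 33.3481 → 33.3%.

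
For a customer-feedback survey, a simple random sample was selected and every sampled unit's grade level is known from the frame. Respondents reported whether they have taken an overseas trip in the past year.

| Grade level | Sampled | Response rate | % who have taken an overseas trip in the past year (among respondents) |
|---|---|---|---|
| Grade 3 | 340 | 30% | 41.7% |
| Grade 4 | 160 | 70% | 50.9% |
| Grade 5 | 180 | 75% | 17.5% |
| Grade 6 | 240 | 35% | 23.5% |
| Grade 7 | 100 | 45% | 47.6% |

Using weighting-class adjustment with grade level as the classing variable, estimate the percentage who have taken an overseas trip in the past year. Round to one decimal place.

35.2%

Each respondent's weight = sampled/responded in their class; summing within a class gives n_sampled, so:
  Grade 3: 340 × 41.7 = 14178
  Grade 4: 160 × 50.9 = 8144
  Grade 5: 180 × 17.5 = 3150
  Grade 6: 240 × 23.5 = 5640
  Grade 7: 100 × 47.6 = 4760
Adjusted estimate = 35,872 / 1,020 = 35.1686 → 35.2%.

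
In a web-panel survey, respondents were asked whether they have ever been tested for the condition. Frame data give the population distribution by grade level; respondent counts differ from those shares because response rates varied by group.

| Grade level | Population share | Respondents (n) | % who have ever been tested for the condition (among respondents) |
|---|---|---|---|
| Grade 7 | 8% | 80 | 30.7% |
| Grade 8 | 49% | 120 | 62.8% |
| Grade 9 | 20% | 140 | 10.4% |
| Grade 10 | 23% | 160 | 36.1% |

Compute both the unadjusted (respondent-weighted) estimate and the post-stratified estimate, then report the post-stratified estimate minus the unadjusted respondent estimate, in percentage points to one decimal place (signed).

Unadjusted (pooled respondent) estimate weights by respondent counts:
  (80/500)×30.7 + (120/500)×62.8 + (140/500)×10.4 + (160/500)×36.1 = 34.448%
Post-stratifying to population shares instead:
  0.08×30.7 + 0.49×62.8 + 0.2×10.4 + 0.23×36.1 = 43.611%
Difference = 43.611 − 34.448 = 9.163 pp.

+9.2 percentage points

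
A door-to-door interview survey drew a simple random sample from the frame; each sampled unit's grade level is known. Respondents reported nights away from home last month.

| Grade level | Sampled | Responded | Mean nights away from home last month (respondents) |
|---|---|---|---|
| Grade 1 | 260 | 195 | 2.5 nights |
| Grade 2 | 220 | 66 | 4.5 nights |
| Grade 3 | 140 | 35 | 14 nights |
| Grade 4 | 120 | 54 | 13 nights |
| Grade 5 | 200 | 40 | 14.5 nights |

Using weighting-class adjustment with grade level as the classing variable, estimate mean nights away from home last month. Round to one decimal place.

Class response rates: Grade 1 195/260 = 75%, Grade 2 66/220 = 30%, Grade 3 35/140 = 25%, Grade 4 54/120 = 45%, Grade 5 40/200 = 20%.
Weighting each respondent by the inverse class response rate inflates each class back to its sampled size, so the class weight is n_sampled:
  Grade 1: 260 × 2.5 = 650
  Grade 2: 220 × 4.5 = 990
  Grade 3: 140 × 14 = 1960
  Grade 4: 120 × 13 = 1560
  Grade 5: 200 × 14.5 = 2900
Adjusted estimate = 8060 / 940 = 8.57447 → 8.6.

8.6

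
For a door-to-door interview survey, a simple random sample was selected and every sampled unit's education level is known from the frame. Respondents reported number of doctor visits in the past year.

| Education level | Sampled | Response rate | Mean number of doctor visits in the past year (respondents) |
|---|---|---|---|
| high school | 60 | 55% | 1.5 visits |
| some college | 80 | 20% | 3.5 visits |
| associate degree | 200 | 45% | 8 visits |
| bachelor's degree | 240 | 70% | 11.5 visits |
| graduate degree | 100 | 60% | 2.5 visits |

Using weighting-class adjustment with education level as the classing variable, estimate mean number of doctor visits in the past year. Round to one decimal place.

Weighting each respondent by the inverse class response rate inflates each class back to its sampled size, so the class weight is n_sampled:
  high school: 60 × 1.5 = 90
  some college: 80 × 3.5 = 280
  associate degree: 200 × 8 = 1600
  bachelor's degree: 240 × 11.5 = 2760
  graduate degree: 100 × 2.5 = 250
Adjusted estimate = 4980 / 680 = 7.32353 → 7.3.

7.3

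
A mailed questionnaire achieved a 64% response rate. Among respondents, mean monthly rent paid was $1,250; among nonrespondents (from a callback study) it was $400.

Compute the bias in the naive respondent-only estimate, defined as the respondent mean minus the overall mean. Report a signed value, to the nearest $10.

+$310

Nonresponse fraction = 1 − 0.64 = 0.36.
Bias = (nonresponse fraction) × (respondent mean − nonrespondent mean)
     = 0.36 × (1250 − 400) = 0.36 × 850 = 306.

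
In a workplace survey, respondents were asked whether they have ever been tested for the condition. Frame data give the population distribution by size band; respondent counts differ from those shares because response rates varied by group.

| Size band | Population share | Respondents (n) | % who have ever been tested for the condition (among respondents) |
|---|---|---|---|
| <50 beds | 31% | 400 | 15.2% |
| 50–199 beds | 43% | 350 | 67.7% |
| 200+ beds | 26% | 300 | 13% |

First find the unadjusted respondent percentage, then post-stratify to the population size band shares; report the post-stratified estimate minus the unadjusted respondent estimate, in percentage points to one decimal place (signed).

+5.1 percentage points

Naive respondent-only estimate (weights = respondent counts):
  (400/1050)×15.2 + (350/1050)×67.7 + (300/1050)×13 = 32.0714%
Post-stratifying to population shares instead:
  0.31×15.2 + 0.43×67.7 + 0.26×13 = 37.203%
Difference = 37.203 − 32.0714 = 5.1316 pp.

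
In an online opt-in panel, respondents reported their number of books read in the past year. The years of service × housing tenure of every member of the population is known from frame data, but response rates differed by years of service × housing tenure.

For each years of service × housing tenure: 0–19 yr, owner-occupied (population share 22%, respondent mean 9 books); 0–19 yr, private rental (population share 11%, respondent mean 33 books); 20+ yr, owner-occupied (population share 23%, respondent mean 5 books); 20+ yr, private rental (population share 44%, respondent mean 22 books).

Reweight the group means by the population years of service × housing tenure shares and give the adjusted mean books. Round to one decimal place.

Reweight to the known years of service × housing tenure distribution:
  0–19 yr, owner-occupied: 0.22 × 9 = 1.98
  0–19 yr, private rental: 0.11 × 33 = 3.63
  20+ yr, owner-occupied: 0.23 × 5 = 1.15
  20+ yr, private rental: 0.44 × 22 = 9.68
Post-stratified estimate = 16.44 → 16.4.

16.4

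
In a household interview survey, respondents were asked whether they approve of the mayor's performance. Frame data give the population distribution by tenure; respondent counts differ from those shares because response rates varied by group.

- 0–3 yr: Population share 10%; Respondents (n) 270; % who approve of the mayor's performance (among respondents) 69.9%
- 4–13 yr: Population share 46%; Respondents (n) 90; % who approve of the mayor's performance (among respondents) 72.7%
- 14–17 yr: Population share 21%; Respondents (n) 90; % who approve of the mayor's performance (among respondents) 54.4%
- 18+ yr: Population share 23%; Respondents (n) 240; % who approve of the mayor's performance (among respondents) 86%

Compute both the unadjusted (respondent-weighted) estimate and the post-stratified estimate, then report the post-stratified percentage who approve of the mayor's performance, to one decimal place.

71.6%

Naive respondent-only estimate (weights = respondent counts):
  (270/690)×69.9 + (90/690)×72.7 + (90/690)×54.4 + (240/690)×86 = 73.8435%
Reweighting by population tenure shares:
  0.1×69.9 + 0.46×72.7 + 0.21×54.4 + 0.23×86 = 71.636%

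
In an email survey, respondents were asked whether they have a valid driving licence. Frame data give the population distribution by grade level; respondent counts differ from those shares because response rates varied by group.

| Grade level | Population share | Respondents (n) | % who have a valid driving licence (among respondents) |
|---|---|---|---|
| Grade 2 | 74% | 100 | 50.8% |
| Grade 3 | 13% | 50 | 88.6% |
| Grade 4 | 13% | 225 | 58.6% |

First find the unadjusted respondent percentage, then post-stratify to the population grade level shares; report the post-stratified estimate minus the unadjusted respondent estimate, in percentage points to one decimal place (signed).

-3.8 percentage points

Without adjustment, the pooled respondent share is:
  (100/375)×50.8 + (50/375)×88.6 + (225/375)×58.6 = 60.52%
Post-stratified estimate weights by population shares:
  0.74×50.8 + 0.13×88.6 + 0.13×58.6 = 56.728%
Difference = 56.728 − 60.52 = -3.792 pp.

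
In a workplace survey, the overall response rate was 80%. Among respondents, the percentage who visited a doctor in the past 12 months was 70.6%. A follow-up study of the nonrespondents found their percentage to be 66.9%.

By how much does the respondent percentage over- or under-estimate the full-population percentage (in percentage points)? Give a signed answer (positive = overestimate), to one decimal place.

Nonresponse fraction = 1 − 0.8 = 0.2.
Bias = (nonresponse fraction) × (respondent percentage − nonrespondent percentage)
     = 0.2 × (70.6 − 66.9) = 0.2 × 3.7 = 0.74.

+0.7 percentage points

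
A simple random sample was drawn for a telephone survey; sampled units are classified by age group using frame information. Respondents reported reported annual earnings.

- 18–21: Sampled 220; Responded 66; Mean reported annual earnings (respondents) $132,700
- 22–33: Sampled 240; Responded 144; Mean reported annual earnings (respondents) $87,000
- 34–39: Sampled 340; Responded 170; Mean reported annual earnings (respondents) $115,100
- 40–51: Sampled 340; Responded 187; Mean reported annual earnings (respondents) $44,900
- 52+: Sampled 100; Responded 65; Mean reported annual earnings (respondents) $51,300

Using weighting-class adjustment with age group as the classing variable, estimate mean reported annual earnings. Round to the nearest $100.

$88,400

Class response rates: 18–21 66/220 = 30%, 22–33 144/240 = 60%, 34–39 170/340 = 50%, 40–51 187/340 = 55%, 52+ 65/100 = 65%.
Each respondent's weight = sampled/responded in their class; summing within a class gives n_sampled, so:
  18–21: 220 × 132,700 = 29,194,000
  22–33: 240 × 87,000 = 20,880,000
  34–39: 340 × 115,100 = 39,134,000
  40–51: 340 × 44,900 = 15,266,000
  52+: 100 × 51,300 = 5,130,000
Adjusted estimate = 109,604,000 / 1,240 = 88390.3 → $88,400.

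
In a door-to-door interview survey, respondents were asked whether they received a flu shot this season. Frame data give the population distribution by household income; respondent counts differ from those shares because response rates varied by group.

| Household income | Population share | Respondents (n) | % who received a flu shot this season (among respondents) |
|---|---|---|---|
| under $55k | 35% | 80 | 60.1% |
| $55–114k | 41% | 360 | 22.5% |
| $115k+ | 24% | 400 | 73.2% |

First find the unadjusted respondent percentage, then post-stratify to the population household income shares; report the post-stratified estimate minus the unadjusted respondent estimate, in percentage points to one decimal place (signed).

-2.4 percentage points

Naive respondent-only estimate (weights = respondent counts):
  (80/840)×60.1 + (360/840)×22.5 + (400/840)×73.2 = 50.2238%
Reweighting by population household income shares:
  0.35×60.1 + 0.41×22.5 + 0.24×73.2 = 47.828%
Difference = 47.828 − 50.2238 = -2.3958 pp.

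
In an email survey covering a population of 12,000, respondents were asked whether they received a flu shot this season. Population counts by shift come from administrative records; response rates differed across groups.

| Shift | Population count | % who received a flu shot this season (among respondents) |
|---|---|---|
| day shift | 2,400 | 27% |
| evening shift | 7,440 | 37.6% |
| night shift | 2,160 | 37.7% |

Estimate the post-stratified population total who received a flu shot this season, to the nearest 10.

Estimated count per cell = population count × respondent percentage:
  day shift: 2,400 × 27% = 648
  evening shift: 7,440 × 37.6% = 2797.44
  night shift: 2,160 × 37.7% = 814.32
Estimated total = 4259.76 → 4,260.

4,260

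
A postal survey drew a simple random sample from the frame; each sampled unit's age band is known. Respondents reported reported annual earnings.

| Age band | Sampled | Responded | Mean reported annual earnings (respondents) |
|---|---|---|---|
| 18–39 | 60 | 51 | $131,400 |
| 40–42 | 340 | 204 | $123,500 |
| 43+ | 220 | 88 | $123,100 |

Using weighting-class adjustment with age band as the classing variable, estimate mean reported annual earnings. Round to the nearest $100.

Class response rates: 18–39 51/60 = 85%, 40–42 204/340 = 60%, 43+ 88/220 = 40%.
With weight = n_sampled/n_responded per class, the weighted class total is n_sampled:
  18–39: 60 × 131,400 = 7,884,000
  40–42: 340 × 123,500 = 41,990,000
  43+: 220 × 123,100 = 27,082,000
Adjusted estimate = 76,956,000 / 620 = 124123 → $124,100.

$124,100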